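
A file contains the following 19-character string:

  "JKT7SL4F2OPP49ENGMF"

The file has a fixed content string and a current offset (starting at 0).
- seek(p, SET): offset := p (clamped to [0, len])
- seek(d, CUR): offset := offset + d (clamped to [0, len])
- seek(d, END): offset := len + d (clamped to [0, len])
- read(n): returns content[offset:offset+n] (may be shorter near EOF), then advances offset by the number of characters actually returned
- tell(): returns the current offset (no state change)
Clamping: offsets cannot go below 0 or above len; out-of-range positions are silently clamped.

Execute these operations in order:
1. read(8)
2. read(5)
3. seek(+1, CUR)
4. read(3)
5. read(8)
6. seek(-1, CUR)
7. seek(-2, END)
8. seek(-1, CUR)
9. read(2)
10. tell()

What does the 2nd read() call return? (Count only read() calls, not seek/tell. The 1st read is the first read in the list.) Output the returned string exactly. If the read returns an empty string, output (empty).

After 1 (read(8)): returned 'JKT7SL4F', offset=8
After 2 (read(5)): returned '2OPP4', offset=13
After 3 (seek(+1, CUR)): offset=14
After 4 (read(3)): returned 'ENG', offset=17
After 5 (read(8)): returned 'MF', offset=19
After 6 (seek(-1, CUR)): offset=18
After 7 (seek(-2, END)): offset=17
After 8 (seek(-1, CUR)): offset=16
After 9 (read(2)): returned 'GM', offset=18
After 10 (tell()): offset=18

Answer: 2OPP4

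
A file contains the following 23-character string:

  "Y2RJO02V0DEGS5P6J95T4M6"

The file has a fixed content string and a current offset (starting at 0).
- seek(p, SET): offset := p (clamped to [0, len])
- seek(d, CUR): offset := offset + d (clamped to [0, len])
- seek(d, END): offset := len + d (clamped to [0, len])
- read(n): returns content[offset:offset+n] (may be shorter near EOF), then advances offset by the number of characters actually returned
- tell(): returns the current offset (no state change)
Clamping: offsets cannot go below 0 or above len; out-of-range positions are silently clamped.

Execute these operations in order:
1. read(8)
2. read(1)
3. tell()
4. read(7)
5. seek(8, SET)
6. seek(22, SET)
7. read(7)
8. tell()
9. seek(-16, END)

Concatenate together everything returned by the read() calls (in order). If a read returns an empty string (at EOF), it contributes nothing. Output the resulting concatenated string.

After 1 (read(8)): returned 'Y2RJO02V', offset=8
After 2 (read(1)): returned '0', offset=9
After 3 (tell()): offset=9
After 4 (read(7)): returned 'DEGS5P6', offset=16
After 5 (seek(8, SET)): offset=8
After 6 (seek(22, SET)): offset=22
After 7 (read(7)): returned '6', offset=23
After 8 (tell()): offset=23
After 9 (seek(-16, END)): offset=7

Answer: Y2RJO02V0DEGS5P66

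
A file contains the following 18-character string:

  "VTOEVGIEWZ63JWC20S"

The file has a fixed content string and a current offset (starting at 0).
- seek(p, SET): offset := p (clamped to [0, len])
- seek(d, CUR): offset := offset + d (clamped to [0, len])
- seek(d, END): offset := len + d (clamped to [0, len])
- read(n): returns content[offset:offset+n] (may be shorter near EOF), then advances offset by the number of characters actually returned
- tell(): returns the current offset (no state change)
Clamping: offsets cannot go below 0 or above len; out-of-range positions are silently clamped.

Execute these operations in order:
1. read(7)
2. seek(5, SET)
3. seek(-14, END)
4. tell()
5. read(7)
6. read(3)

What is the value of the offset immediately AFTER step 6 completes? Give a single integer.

Answer: 14

Derivation:
After 1 (read(7)): returned 'VTOEVGI', offset=7
After 2 (seek(5, SET)): offset=5
After 3 (seek(-14, END)): offset=4
After 4 (tell()): offset=4
After 5 (read(7)): returned 'VGIEWZ6', offset=11
After 6 (read(3)): returned '3JW', offset=14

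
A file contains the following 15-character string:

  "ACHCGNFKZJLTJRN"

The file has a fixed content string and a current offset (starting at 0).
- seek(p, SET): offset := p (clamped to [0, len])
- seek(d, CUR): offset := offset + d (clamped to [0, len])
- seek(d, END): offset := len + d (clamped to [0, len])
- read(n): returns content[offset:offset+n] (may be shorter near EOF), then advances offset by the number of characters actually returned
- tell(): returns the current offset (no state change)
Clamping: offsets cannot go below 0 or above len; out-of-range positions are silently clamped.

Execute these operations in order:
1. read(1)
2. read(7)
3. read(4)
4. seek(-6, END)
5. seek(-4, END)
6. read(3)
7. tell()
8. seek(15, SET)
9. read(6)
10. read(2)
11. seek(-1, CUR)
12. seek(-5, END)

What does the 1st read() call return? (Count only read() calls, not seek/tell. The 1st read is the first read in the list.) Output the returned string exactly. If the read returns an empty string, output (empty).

After 1 (read(1)): returned 'A', offset=1
After 2 (read(7)): returned 'CHCGNFK', offset=8
After 3 (read(4)): returned 'ZJLT', offset=12
After 4 (seek(-6, END)): offset=9
After 5 (seek(-4, END)): offset=11
After 6 (read(3)): returned 'TJR', offset=14
After 7 (tell()): offset=14
After 8 (seek(15, SET)): offset=15
After 9 (read(6)): returned '', offset=15
After 10 (read(2)): returned '', offset=15
After 11 (seek(-1, CUR)): offset=14
After 12 (seek(-5, END)): offset=10

Answer: A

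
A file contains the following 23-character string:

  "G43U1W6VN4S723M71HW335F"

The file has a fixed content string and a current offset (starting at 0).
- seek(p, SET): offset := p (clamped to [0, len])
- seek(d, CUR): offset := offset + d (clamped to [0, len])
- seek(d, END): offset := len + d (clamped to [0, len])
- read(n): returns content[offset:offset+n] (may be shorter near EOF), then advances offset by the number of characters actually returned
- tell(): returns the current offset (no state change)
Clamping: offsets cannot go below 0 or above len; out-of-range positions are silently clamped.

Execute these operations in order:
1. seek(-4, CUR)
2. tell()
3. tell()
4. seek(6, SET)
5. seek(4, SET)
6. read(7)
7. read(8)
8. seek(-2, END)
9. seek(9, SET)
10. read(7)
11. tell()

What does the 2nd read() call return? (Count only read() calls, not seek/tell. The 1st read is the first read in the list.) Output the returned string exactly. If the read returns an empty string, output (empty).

Answer: 723M71HW

Derivation:
After 1 (seek(-4, CUR)): offset=0
After 2 (tell()): offset=0
After 3 (tell()): offset=0
After 4 (seek(6, SET)): offset=6
After 5 (seek(4, SET)): offset=4
After 6 (read(7)): returned '1W6VN4S', offset=11
After 7 (read(8)): returned '723M71HW', offset=19
After 8 (seek(-2, END)): offset=21
After 9 (seek(9, SET)): offset=9
After 10 (read(7)): returned '4S723M7', offset=16
After 11 (tell()): offset=16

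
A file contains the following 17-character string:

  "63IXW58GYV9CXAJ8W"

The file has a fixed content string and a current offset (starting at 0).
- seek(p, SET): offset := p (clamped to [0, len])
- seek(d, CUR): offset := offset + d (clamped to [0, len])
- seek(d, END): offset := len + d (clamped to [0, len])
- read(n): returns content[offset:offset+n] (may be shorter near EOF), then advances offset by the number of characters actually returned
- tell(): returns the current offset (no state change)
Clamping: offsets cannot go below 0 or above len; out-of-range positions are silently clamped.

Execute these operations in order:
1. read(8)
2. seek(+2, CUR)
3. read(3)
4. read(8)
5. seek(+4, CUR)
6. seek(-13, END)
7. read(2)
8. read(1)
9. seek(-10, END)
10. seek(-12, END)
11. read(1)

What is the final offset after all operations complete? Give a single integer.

Answer: 6

Derivation:
After 1 (read(8)): returned '63IXW58G', offset=8
After 2 (seek(+2, CUR)): offset=10
After 3 (read(3)): returned '9CX', offset=13
After 4 (read(8)): returned 'AJ8W', offset=17
After 5 (seek(+4, CUR)): offset=17
After 6 (seek(-13, END)): offset=4
After 7 (read(2)): returned 'W5', offset=6
After 8 (read(1)): returned '8', offset=7
After 9 (seek(-10, END)): offset=7
After 10 (seek(-12, END)): offset=5
After 11 (read(1)): returned '5', offset=6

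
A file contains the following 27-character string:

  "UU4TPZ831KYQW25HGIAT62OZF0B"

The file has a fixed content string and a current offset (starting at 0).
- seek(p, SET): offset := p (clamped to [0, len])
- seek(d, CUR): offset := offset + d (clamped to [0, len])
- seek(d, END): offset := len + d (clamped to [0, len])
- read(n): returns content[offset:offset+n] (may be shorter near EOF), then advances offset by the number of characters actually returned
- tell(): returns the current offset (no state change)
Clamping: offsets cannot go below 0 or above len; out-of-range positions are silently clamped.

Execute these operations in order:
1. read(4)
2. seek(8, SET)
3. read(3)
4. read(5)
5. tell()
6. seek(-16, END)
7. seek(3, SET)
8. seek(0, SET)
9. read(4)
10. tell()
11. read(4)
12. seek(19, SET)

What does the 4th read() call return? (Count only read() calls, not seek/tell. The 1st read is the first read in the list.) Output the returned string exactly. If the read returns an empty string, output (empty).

After 1 (read(4)): returned 'UU4T', offset=4
After 2 (seek(8, SET)): offset=8
After 3 (read(3)): returned '1KY', offset=11
After 4 (read(5)): returned 'QW25H', offset=16
After 5 (tell()): offset=16
After 6 (seek(-16, END)): offset=11
After 7 (seek(3, SET)): offset=3
After 8 (seek(0, SET)): offset=0
After 9 (read(4)): returned 'UU4T', offset=4
After 10 (tell()): offset=4
After 11 (read(4)): returned 'PZ83', offset=8
After 12 (seek(19, SET)): offset=19

Answer: UU4T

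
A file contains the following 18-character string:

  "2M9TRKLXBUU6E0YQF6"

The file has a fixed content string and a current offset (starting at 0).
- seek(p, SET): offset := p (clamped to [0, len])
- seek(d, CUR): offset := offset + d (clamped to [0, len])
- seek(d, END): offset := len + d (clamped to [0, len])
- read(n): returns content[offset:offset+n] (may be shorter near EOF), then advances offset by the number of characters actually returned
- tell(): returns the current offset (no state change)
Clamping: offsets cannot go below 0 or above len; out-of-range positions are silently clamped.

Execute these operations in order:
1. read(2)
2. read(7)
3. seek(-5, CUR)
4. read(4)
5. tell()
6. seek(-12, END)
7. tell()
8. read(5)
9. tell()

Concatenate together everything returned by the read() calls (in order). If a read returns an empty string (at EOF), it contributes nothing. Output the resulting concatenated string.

After 1 (read(2)): returned '2M', offset=2
After 2 (read(7)): returned '9TRKLXB', offset=9
After 3 (seek(-5, CUR)): offset=4
After 4 (read(4)): returned 'RKLX', offset=8
After 5 (tell()): offset=8
After 6 (seek(-12, END)): offset=6
After 7 (tell()): offset=6
After 8 (read(5)): returned 'LXBUU', offset=11
After 9 (tell()): offset=11

Answer: 2M9TRKLXBRKLXLXBUU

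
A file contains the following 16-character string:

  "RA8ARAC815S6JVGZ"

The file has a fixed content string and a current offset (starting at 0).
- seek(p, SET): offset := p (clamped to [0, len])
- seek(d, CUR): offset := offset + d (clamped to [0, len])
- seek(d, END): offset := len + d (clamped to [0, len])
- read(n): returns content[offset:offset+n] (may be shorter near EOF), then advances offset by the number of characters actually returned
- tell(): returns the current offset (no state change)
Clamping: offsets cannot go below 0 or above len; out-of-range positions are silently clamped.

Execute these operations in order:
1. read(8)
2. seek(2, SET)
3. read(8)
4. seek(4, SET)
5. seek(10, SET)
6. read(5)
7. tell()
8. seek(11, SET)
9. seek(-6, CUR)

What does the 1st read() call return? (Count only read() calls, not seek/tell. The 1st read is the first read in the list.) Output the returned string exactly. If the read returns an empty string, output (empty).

After 1 (read(8)): returned 'RA8ARAC8', offset=8
After 2 (seek(2, SET)): offset=2
After 3 (read(8)): returned '8ARAC815', offset=10
After 4 (seek(4, SET)): offset=4
After 5 (seek(10, SET)): offset=10
After 6 (read(5)): returned 'S6JVG', offset=15
After 7 (tell()): offset=15
After 8 (seek(11, SET)): offset=11
After 9 (seek(-6, CUR)): offset=5

Answer: RA8ARAC8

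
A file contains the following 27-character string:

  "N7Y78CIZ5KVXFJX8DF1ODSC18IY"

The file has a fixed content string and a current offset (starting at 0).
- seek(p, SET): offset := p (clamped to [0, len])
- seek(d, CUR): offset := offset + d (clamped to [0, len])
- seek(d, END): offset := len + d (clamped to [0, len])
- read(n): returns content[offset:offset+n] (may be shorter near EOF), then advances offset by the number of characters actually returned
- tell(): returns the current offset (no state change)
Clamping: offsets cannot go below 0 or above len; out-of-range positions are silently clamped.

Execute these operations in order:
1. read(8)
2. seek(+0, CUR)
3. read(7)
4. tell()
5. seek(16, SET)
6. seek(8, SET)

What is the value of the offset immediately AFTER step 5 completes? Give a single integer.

After 1 (read(8)): returned 'N7Y78CIZ', offset=8
After 2 (seek(+0, CUR)): offset=8
After 3 (read(7)): returned '5KVXFJX', offset=15
After 4 (tell()): offset=15
After 5 (seek(16, SET)): offset=16

Answer: 16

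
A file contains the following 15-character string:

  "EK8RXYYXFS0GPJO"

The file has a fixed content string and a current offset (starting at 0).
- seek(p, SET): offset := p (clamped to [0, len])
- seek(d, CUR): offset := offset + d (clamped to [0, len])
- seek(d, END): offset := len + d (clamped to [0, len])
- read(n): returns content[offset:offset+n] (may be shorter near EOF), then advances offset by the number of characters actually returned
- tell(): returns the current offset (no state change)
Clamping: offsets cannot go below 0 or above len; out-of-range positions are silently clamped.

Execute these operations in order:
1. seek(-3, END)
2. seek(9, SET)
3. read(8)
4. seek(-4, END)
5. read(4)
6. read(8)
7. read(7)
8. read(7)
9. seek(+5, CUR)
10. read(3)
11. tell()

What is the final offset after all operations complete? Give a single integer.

After 1 (seek(-3, END)): offset=12
After 2 (seek(9, SET)): offset=9
After 3 (read(8)): returned 'S0GPJO', offset=15
After 4 (seek(-4, END)): offset=11
After 5 (read(4)): returned 'GPJO', offset=15
After 6 (read(8)): returned '', offset=15
After 7 (read(7)): returned '', offset=15
After 8 (read(7)): returned '', offset=15
After 9 (seek(+5, CUR)): offset=15
After 10 (read(3)): returned '', offset=15
After 11 (tell()): offset=15

Answer: 15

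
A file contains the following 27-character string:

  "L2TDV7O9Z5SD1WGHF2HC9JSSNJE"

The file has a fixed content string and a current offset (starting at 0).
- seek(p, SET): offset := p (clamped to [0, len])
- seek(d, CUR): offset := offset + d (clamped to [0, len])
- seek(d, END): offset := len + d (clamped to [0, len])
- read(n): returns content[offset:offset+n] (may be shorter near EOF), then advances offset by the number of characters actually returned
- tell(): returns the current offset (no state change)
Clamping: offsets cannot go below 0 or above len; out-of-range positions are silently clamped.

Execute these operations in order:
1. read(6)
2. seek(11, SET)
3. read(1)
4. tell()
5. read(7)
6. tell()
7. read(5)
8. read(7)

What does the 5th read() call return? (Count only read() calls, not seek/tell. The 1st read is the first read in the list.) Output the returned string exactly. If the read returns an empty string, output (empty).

Answer: NJE

Derivation:
After 1 (read(6)): returned 'L2TDV7', offset=6
After 2 (seek(11, SET)): offset=11
After 3 (read(1)): returned 'D', offset=12
After 4 (tell()): offset=12
After 5 (read(7)): returned '1WGHF2H', offset=19
After 6 (tell()): offset=19
After 7 (read(5)): returned 'C9JSS', offset=24
After 8 (read(7)): returned 'NJE', offset=27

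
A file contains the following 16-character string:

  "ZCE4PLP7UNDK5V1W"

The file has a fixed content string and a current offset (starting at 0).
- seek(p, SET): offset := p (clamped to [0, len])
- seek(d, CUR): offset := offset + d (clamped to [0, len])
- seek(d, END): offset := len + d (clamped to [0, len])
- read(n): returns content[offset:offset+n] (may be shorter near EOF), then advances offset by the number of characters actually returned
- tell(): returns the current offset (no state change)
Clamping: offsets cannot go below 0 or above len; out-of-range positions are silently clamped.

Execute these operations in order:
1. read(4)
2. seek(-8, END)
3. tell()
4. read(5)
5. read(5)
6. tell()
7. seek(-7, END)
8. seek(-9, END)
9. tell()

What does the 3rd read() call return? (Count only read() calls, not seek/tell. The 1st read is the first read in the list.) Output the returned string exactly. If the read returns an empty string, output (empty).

After 1 (read(4)): returned 'ZCE4', offset=4
After 2 (seek(-8, END)): offset=8
After 3 (tell()): offset=8
After 4 (read(5)): returned 'UNDK5', offset=13
After 5 (read(5)): returned 'V1W', offset=16
After 6 (tell()): offset=16
After 7 (seek(-7, END)): offset=9
After 8 (seek(-9, END)): offset=7
After 9 (tell()): offset=7

Answer: V1W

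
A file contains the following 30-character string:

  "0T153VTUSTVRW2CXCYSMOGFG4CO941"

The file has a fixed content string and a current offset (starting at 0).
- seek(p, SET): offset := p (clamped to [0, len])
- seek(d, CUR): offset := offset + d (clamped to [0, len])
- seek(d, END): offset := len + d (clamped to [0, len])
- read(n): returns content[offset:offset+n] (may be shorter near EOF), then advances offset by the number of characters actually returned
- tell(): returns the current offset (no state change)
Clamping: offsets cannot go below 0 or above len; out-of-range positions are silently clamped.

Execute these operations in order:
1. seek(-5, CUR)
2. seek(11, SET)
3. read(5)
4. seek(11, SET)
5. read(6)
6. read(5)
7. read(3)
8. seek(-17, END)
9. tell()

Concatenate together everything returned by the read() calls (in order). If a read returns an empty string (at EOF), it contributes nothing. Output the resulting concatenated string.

Answer: RW2CXRW2CXCYSMOGFG4

Derivation:
After 1 (seek(-5, CUR)): offset=0
After 2 (seek(11, SET)): offset=11
After 3 (read(5)): returned 'RW2CX', offset=16
After 4 (seek(11, SET)): offset=11
After 5 (read(6)): returned 'RW2CXC', offset=17
After 6 (read(5)): returned 'YSMOG', offset=22
After 7 (read(3)): returned 'FG4', offset=25
After 8 (seek(-17, END)): offset=13
After 9 (tell()): offset=13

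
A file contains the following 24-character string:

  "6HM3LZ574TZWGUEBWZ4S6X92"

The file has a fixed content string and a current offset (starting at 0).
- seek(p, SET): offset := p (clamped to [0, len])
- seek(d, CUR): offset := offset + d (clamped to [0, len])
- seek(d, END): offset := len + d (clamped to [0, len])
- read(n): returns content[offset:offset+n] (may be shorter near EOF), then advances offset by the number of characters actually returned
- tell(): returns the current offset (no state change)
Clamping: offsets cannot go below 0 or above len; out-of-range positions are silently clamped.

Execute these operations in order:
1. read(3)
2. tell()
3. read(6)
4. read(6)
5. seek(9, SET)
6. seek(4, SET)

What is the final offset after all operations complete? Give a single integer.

After 1 (read(3)): returned '6HM', offset=3
After 2 (tell()): offset=3
After 3 (read(6)): returned '3LZ574', offset=9
After 4 (read(6)): returned 'TZWGUE', offset=15
After 5 (seek(9, SET)): offset=9
After 6 (seek(4, SET)): offset=4

Answer: 4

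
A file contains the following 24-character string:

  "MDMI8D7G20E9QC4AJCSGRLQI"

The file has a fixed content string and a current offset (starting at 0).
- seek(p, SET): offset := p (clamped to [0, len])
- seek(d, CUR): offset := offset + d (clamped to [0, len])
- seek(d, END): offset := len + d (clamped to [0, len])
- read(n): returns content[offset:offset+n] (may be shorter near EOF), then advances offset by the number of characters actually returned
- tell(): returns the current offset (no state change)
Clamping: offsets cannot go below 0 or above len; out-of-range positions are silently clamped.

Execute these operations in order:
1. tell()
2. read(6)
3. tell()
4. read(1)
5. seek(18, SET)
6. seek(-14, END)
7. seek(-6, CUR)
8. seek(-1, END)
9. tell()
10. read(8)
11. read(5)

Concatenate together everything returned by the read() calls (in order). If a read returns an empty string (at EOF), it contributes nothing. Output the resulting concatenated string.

After 1 (tell()): offset=0
After 2 (read(6)): returned 'MDMI8D', offset=6
After 3 (tell()): offset=6
After 4 (read(1)): returned '7', offset=7
After 5 (seek(18, SET)): offset=18
After 6 (seek(-14, END)): offset=10
After 7 (seek(-6, CUR)): offset=4
After 8 (seek(-1, END)): offset=23
After 9 (tell()): offset=23
After 10 (read(8)): returned 'I', offset=24
After 11 (read(5)): returned '', offset=24

Answer: MDMI8D7I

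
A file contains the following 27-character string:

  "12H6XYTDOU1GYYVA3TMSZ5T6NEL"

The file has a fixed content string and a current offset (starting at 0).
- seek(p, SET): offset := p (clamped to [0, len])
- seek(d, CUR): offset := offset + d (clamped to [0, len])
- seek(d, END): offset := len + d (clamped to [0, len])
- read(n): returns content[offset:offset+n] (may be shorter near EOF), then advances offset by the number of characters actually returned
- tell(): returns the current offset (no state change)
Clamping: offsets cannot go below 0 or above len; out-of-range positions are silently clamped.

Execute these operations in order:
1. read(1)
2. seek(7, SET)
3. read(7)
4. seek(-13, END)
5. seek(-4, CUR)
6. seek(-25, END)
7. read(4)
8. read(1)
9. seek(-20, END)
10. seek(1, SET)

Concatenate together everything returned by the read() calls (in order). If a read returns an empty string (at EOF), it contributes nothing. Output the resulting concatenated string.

Answer: 1DOU1GYYH6XYT

Derivation:
After 1 (read(1)): returned '1', offset=1
After 2 (seek(7, SET)): offset=7
After 3 (read(7)): returned 'DOU1GYY', offset=14
After 4 (seek(-13, END)): offset=14
After 5 (seek(-4, CUR)): offset=10
After 6 (seek(-25, END)): offset=2
After 7 (read(4)): returned 'H6XY', offset=6
After 8 (read(1)): returned 'T', offset=7
After 9 (seek(-20, END)): offset=7
After 10 (seek(1, SET)): offset=1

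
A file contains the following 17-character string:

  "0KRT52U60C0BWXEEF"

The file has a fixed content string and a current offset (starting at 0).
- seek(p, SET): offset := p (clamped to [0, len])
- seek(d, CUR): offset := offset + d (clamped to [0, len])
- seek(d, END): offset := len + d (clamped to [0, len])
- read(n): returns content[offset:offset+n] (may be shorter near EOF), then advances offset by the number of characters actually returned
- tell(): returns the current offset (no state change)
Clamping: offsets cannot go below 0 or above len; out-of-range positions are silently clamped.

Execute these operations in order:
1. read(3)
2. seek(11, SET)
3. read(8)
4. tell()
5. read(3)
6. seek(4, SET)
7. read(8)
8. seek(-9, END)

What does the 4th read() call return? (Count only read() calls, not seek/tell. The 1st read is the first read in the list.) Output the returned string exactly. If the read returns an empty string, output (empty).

Answer: 52U60C0B

Derivation:
After 1 (read(3)): returned '0KR', offset=3
After 2 (seek(11, SET)): offset=11
After 3 (read(8)): returned 'BWXEEF', offset=17
After 4 (tell()): offset=17
After 5 (read(3)): returned '', offset=17
After 6 (seek(4, SET)): offset=4
After 7 (read(8)): returned '52U60C0B', offset=12
After 8 (seek(-9, END)): offset=8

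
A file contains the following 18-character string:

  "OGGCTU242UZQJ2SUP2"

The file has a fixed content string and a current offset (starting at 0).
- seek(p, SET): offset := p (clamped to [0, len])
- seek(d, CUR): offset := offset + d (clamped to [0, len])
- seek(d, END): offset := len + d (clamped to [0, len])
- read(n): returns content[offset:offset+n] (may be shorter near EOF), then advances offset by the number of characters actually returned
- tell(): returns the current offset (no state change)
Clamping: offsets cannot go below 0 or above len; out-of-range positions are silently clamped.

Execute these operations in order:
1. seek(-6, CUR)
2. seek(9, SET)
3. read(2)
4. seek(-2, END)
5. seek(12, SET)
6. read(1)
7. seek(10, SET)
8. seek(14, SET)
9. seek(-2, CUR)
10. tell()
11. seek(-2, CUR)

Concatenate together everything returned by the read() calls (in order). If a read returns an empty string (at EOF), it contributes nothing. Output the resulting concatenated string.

Answer: UZJ

Derivation:
After 1 (seek(-6, CUR)): offset=0
After 2 (seek(9, SET)): offset=9
After 3 (read(2)): returned 'UZ', offset=11
After 4 (seek(-2, END)): offset=16
After 5 (seek(12, SET)): offset=12
After 6 (read(1)): returned 'J', offset=13
After 7 (seek(10, SET)): offset=10
After 8 (seek(14, SET)): offset=14
After 9 (seek(-2, CUR)): offset=12
After 10 (tell()): offset=12
After 11 (seek(-2, CUR)): offset=10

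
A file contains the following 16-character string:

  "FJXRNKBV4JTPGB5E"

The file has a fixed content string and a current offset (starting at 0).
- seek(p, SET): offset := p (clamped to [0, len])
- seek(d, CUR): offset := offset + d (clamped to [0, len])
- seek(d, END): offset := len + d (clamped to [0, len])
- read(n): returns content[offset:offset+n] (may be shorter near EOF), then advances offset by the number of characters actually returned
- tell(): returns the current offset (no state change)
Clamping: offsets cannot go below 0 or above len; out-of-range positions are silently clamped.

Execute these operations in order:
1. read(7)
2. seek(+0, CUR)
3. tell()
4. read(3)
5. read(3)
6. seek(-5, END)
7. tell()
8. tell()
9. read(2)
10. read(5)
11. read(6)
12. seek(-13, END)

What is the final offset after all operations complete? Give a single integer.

After 1 (read(7)): returned 'FJXRNKB', offset=7
After 2 (seek(+0, CUR)): offset=7
After 3 (tell()): offset=7
After 4 (read(3)): returned 'V4J', offset=10
After 5 (read(3)): returned 'TPG', offset=13
After 6 (seek(-5, END)): offset=11
After 7 (tell()): offset=11
After 8 (tell()): offset=11
After 9 (read(2)): returned 'PG', offset=13
After 10 (read(5)): returned 'B5E', offset=16
After 11 (read(6)): returned '', offset=16
After 12 (seek(-13, END)): offset=3

Answer: 3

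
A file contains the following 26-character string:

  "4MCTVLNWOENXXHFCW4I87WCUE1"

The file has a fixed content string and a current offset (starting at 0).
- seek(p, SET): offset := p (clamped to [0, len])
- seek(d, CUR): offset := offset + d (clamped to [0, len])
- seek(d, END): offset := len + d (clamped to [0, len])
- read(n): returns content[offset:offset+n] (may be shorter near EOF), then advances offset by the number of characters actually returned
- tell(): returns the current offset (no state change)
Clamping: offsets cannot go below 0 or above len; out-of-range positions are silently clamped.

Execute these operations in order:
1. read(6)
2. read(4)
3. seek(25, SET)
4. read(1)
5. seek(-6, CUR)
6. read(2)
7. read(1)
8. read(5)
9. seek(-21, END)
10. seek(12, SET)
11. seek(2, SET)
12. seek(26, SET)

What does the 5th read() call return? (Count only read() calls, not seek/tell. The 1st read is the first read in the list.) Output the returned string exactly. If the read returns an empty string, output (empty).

Answer: C

Derivation:
After 1 (read(6)): returned '4MCTVL', offset=6
After 2 (read(4)): returned 'NWOE', offset=10
After 3 (seek(25, SET)): offset=25
After 4 (read(1)): returned '1', offset=26
After 5 (seek(-6, CUR)): offset=20
After 6 (read(2)): returned '7W', offset=22
After 7 (read(1)): returned 'C', offset=23
After 8 (read(5)): returned 'UE1', offset=26
After 9 (seek(-21, END)): offset=5
After 10 (seek(12, SET)): offset=12
After 11 (seek(2, SET)): offset=2
After 12 (seek(26, SET)): offset=26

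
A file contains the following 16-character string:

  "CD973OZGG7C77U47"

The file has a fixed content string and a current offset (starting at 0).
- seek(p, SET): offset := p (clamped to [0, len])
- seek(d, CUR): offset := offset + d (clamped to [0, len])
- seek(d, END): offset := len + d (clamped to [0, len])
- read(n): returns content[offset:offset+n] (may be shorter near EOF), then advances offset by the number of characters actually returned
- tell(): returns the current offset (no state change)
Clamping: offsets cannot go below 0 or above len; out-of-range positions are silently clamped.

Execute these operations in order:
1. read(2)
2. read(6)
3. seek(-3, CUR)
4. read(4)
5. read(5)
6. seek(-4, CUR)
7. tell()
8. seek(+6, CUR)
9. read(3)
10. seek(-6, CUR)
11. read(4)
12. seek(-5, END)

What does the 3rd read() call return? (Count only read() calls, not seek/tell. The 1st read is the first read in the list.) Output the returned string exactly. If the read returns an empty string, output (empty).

Answer: OZGG

Derivation:
After 1 (read(2)): returned 'CD', offset=2
After 2 (read(6)): returned '973OZG', offset=8
After 3 (seek(-3, CUR)): offset=5
After 4 (read(4)): returned 'OZGG', offset=9
After 5 (read(5)): returned '7C77U', offset=14
After 6 (seek(-4, CUR)): offset=10
After 7 (tell()): offset=10
After 8 (seek(+6, CUR)): offset=16
After 9 (read(3)): returned '', offset=16
After 10 (seek(-6, CUR)): offset=10
After 11 (read(4)): returned 'C77U', offset=14
After 12 (seek(-5, END)): offset=11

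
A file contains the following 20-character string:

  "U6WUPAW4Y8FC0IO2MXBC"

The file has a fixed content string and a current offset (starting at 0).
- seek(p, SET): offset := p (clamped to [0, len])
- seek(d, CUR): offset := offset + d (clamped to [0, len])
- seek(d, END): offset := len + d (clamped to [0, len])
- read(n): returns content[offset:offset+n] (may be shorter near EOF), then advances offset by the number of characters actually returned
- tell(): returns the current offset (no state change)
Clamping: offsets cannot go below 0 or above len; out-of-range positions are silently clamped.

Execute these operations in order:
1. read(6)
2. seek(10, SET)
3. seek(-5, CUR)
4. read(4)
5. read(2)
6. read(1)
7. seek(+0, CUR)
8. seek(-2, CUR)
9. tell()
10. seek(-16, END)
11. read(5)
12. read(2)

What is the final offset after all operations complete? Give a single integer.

Answer: 11

Derivation:
After 1 (read(6)): returned 'U6WUPA', offset=6
After 2 (seek(10, SET)): offset=10
After 3 (seek(-5, CUR)): offset=5
After 4 (read(4)): returned 'AW4Y', offset=9
After 5 (read(2)): returned '8F', offset=11
After 6 (read(1)): returned 'C', offset=12
After 7 (seek(+0, CUR)): offset=12
After 8 (seek(-2, CUR)): offset=10
After 9 (tell()): offset=10
After 10 (seek(-16, END)): offset=4
After 11 (read(5)): returned 'PAW4Y', offset=9
After 12 (read(2)): returned '8F', offset=11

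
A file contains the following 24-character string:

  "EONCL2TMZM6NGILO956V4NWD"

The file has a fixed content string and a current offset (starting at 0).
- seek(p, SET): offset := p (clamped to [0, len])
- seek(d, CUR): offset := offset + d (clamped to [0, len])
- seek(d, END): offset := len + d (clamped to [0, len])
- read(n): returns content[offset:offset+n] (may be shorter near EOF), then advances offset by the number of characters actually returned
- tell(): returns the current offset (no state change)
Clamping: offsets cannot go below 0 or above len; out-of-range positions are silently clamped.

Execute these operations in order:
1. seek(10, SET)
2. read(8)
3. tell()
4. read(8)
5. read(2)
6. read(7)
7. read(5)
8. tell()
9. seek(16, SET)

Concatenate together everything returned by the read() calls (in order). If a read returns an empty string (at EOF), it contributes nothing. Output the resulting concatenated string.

Answer: 6NGILO956V4NWD

Derivation:
After 1 (seek(10, SET)): offset=10
After 2 (read(8)): returned '6NGILO95', offset=18
After 3 (tell()): offset=18
After 4 (read(8)): returned '6V4NWD', offset=24
After 5 (read(2)): returned '', offset=24
After 6 (read(7)): returned '', offset=24
After 7 (read(5)): returned '', offset=24
After 8 (tell()): offset=24
After 9 (seek(16, SET)): offset=16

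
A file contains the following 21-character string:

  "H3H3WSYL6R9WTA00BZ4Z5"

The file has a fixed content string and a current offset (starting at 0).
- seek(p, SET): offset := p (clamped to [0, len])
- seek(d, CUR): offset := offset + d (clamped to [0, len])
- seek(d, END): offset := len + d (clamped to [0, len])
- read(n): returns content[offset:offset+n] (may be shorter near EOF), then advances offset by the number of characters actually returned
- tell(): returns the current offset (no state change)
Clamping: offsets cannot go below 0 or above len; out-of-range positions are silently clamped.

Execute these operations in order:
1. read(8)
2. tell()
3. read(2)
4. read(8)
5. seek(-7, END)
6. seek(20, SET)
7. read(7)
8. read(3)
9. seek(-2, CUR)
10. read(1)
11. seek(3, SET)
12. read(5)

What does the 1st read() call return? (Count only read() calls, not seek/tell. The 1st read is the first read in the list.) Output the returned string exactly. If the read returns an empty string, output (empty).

Answer: H3H3WSYL

Derivation:
After 1 (read(8)): returned 'H3H3WSYL', offset=8
After 2 (tell()): offset=8
After 3 (read(2)): returned '6R', offset=10
After 4 (read(8)): returned '9WTA00BZ', offset=18
After 5 (seek(-7, END)): offset=14
After 6 (seek(20, SET)): offset=20
After 7 (read(7)): returned '5', offset=21
After 8 (read(3)): returned '', offset=21
After 9 (seek(-2, CUR)): offset=19
After 10 (read(1)): returned 'Z', offset=20
After 11 (seek(3, SET)): offset=3
After 12 (read(5)): returned '3WSYL', offset=8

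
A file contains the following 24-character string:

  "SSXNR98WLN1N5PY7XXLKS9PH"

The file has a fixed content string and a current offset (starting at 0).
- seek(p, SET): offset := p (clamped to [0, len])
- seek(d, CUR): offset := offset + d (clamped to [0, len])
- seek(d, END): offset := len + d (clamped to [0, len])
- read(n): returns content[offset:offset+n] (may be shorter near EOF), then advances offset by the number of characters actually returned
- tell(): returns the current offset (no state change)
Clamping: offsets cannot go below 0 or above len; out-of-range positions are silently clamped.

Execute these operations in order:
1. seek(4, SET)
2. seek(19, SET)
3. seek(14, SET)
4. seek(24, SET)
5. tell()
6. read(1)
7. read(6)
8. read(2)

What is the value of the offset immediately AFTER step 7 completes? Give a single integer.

Answer: 24

Derivation:
After 1 (seek(4, SET)): offset=4
After 2 (seek(19, SET)): offset=19
After 3 (seek(14, SET)): offset=14
After 4 (seek(24, SET)): offset=24
After 5 (tell()): offset=24
After 6 (read(1)): returned '', offset=24
After 7 (read(6)): returned '', offset=24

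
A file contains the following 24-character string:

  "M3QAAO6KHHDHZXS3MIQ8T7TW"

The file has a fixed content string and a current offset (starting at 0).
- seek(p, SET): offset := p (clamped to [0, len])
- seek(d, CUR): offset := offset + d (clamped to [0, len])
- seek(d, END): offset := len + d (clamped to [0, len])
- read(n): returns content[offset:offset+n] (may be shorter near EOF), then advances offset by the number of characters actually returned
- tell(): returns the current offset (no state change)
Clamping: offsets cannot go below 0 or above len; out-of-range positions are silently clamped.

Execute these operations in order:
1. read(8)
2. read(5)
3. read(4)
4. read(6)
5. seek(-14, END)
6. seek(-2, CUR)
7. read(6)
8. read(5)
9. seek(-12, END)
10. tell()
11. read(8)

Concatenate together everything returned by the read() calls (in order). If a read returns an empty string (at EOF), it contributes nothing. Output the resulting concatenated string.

After 1 (read(8)): returned 'M3QAAO6K', offset=8
After 2 (read(5)): returned 'HHDHZ', offset=13
After 3 (read(4)): returned 'XS3M', offset=17
After 4 (read(6)): returned 'IQ8T7T', offset=23
After 5 (seek(-14, END)): offset=10
After 6 (seek(-2, CUR)): offset=8
After 7 (read(6)): returned 'HHDHZX', offset=14
After 8 (read(5)): returned 'S3MIQ', offset=19
After 9 (seek(-12, END)): offset=12
After 10 (tell()): offset=12
After 11 (read(8)): returned 'ZXS3MIQ8', offset=20

Answer: M3QAAO6KHHDHZXS3MIQ8T7THHDHZXS3MIQZXS3MIQ8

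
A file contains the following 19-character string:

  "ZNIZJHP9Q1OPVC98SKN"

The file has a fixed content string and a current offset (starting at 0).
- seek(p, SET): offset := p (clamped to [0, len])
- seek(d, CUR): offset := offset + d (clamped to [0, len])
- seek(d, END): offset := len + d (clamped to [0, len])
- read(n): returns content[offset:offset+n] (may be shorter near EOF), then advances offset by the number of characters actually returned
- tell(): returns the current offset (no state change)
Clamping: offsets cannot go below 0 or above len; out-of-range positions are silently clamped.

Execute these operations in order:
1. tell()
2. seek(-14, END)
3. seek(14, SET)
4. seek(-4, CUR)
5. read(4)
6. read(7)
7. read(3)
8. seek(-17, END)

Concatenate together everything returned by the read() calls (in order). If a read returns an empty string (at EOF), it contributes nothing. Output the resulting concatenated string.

After 1 (tell()): offset=0
After 2 (seek(-14, END)): offset=5
After 3 (seek(14, SET)): offset=14
After 4 (seek(-4, CUR)): offset=10
After 5 (read(4)): returned 'OPVC', offset=14
After 6 (read(7)): returned '98SKN', offset=19
After 7 (read(3)): returned '', offset=19
After 8 (seek(-17, END)): offset=2

Answer: OPVC98SKN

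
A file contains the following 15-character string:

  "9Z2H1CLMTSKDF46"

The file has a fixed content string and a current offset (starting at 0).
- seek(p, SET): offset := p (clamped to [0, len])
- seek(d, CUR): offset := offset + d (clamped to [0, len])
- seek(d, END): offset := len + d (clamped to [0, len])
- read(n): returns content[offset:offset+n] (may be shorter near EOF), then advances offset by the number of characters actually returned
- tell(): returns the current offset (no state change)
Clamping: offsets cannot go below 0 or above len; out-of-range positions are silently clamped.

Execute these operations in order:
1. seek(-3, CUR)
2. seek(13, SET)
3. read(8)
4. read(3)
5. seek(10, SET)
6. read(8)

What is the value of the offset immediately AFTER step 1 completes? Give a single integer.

Answer: 0

Derivation:
After 1 (seek(-3, CUR)): offset=0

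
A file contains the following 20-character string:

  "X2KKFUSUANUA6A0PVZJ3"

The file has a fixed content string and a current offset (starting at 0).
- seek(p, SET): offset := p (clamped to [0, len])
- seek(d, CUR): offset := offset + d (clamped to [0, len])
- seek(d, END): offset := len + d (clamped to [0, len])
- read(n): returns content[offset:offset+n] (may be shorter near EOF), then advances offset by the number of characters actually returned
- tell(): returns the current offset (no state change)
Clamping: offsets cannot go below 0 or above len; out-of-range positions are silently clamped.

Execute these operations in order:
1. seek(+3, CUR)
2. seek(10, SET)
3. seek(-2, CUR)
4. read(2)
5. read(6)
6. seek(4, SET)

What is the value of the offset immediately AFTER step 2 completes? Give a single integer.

Answer: 10

Derivation:
After 1 (seek(+3, CUR)): offset=3
After 2 (seek(10, SET)): offset=10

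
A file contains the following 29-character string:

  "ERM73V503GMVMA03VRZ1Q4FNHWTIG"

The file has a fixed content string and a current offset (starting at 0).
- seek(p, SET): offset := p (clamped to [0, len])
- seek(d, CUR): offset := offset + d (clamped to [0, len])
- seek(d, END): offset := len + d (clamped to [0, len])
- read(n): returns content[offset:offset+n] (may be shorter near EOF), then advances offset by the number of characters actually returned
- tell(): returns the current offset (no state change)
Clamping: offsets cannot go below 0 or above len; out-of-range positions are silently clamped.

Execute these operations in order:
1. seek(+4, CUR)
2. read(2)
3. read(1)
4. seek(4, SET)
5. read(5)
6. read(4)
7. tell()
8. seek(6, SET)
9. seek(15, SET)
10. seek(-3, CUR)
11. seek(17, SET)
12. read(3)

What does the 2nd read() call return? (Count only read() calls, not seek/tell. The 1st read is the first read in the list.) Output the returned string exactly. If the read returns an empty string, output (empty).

After 1 (seek(+4, CUR)): offset=4
After 2 (read(2)): returned '3V', offset=6
After 3 (read(1)): returned '5', offset=7
After 4 (seek(4, SET)): offset=4
After 5 (read(5)): returned '3V503', offset=9
After 6 (read(4)): returned 'GMVM', offset=13
After 7 (tell()): offset=13
After 8 (seek(6, SET)): offset=6
After 9 (seek(15, SET)): offset=15
After 10 (seek(-3, CUR)): offset=12
After 11 (seek(17, SET)): offset=17
After 12 (read(3)): returned 'RZ1', offset=20

Answer: 5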